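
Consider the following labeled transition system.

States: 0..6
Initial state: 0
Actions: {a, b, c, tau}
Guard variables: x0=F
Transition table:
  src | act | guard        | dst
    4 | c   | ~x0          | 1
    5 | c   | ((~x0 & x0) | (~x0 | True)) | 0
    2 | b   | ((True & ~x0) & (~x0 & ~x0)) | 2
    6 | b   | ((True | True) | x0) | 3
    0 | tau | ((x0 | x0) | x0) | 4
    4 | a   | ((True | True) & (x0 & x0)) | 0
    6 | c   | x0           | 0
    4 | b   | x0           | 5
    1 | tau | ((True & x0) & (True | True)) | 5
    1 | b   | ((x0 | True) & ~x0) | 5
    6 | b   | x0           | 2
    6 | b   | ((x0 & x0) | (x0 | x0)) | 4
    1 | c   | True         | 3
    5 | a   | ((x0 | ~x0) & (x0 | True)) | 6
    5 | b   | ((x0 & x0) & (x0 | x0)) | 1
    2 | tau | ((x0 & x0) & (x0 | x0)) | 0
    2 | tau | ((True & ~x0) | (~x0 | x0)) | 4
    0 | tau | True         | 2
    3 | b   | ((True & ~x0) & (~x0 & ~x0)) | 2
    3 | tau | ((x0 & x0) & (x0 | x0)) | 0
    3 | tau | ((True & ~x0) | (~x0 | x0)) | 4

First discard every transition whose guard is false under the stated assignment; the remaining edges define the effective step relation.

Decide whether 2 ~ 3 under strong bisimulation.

Answer: BISIMILAR

Trace:
Bisimulation quotient by refinement:
  π0 = {{0,1,2,3,4,5,6}}
  π1 = {{0},{1},{2,3},{4},{5},{6}}
6 equivalence class(es) (converged in 2)
[2]={2,3}  [3]={2,3}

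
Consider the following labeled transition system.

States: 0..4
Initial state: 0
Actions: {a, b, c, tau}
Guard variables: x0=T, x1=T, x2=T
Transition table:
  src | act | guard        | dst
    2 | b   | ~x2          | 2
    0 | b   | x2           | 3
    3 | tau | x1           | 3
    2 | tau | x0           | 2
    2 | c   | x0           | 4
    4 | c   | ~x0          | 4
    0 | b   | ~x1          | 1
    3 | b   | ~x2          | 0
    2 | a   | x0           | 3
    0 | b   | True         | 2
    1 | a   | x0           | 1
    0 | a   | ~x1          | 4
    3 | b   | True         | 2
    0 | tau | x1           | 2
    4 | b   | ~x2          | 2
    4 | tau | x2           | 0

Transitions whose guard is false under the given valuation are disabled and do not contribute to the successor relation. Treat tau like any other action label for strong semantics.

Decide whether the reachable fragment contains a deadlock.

R = {0,2,3,4}
  0: b→2  b→3  tau→2  [3 out]
  2: a→3  c→4  tau→2  [3 out]
  3: b→2  tau→3  [2 out]
  4: tau→0  [1 out]

Answer: DEADLOCK-FREE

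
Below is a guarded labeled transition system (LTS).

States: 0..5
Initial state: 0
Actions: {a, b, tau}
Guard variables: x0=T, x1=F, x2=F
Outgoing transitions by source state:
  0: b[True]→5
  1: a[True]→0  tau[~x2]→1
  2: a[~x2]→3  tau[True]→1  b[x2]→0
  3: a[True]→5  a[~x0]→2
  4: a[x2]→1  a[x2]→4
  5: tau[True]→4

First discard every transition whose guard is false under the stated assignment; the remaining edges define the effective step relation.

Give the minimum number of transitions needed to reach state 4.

Answer: 2

Working:
Layered search for 4:
  depth 0: {0}
  depth 1: {5}
  depth 2: {4}
depth(4)=2, e.g. b·tau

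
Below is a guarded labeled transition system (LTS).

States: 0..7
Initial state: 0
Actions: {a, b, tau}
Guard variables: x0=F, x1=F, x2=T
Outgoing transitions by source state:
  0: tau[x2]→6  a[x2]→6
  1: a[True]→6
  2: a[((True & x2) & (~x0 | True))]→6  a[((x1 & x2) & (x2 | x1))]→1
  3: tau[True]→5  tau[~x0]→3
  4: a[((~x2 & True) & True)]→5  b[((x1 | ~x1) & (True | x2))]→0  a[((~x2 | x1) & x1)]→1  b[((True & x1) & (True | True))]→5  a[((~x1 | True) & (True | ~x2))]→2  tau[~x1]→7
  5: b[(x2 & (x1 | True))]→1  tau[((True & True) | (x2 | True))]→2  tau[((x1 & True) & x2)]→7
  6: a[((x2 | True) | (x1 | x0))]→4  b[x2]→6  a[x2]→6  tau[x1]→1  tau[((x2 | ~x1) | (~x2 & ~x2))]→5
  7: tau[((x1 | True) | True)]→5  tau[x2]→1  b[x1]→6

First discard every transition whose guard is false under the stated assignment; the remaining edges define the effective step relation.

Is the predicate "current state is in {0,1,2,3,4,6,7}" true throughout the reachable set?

Answer: INVARIANT VIOLATED at state 5

Trace:
Allowed set {0,1,2,3,4,6,7}
R = {0,1,2,4,5,6,7}
  0: ✓
  1: ✓
  2: ✓
  4: ✓
  5: outside
  6: ✓
  7: ✓
witness against invariant: tau·tau → 5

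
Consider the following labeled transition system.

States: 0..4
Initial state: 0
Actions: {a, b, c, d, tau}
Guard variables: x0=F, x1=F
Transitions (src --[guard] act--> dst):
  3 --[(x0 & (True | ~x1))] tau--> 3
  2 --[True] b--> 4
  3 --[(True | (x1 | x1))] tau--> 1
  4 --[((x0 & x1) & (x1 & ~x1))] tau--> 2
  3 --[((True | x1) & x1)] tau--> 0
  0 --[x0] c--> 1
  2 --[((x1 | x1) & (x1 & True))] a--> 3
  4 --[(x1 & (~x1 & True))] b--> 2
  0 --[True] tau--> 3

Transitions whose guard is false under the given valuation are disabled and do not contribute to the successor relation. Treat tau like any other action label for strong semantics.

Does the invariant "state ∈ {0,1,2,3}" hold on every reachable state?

Answer: INVARIANT HOLDS

Trace:
Safe = {0,1,2,3}
R = {0,1,3}
  0: safe
  1: safe
  3: safe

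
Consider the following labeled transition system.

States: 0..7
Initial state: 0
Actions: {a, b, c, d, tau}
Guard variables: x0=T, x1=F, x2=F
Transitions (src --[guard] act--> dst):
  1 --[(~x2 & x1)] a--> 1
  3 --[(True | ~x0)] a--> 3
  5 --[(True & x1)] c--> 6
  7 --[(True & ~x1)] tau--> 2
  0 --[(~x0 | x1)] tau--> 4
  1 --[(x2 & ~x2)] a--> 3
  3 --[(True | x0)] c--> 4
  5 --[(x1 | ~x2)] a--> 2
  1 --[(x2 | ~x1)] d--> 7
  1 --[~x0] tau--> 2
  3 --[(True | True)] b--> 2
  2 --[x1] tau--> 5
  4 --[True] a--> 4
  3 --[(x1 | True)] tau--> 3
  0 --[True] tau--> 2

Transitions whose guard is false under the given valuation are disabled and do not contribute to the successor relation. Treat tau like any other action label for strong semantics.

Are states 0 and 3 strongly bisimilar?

Answer: NOT BISIMILAR

Analysis:
Bisimulation quotient by refinement:
  round 0: {{0,1,2,3,4,5,6,7}}
  round 1: {{0,7},{1},{2,6},{3},{4,5}}
  round 2: {{0,7},{1},{2,6},{3},{4},{5}}
stable after 3 split(s): 6 block(s)
class of 0: {0,7}; class of 3: {3}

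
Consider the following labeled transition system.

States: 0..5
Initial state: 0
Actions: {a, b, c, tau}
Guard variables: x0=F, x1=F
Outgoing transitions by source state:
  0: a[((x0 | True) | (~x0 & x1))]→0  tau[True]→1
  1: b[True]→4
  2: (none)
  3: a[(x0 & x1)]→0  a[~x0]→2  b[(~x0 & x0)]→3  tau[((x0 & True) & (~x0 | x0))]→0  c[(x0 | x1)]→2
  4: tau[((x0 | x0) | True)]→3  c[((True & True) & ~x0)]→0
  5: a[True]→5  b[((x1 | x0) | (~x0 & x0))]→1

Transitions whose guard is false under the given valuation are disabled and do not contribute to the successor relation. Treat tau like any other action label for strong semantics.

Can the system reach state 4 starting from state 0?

Answer: REACHABLE

Trace:
7 transition(s) survive guard evaluation.
Layer 0: {0}
Layer 1: {1}  cumulative {0,1}
Layer 2: {4}  cumulative {0,1,4}
Layer 3: {3}  cumulative {0,1,3,4}
Layer 4: {2}  cumulative {0,1,2,3,4}
Reachable = {0,1,2,3,4}
trace reaching 4: tau·b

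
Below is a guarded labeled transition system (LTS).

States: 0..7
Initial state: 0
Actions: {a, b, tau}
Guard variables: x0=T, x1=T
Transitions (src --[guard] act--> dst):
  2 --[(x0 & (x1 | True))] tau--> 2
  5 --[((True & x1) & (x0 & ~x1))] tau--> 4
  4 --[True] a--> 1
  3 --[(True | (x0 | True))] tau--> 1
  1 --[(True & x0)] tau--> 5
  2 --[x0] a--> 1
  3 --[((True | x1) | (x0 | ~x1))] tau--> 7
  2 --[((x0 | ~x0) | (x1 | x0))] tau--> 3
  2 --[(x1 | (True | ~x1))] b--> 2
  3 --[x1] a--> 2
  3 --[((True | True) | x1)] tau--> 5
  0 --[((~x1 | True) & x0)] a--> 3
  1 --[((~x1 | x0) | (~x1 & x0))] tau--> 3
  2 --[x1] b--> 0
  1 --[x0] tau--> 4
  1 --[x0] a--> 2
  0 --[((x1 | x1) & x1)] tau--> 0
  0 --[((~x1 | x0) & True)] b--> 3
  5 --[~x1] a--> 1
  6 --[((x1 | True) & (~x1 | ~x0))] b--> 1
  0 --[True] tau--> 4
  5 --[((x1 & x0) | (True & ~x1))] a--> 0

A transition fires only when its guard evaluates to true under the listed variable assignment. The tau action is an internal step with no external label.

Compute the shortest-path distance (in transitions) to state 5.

Answer: 2

Working:
BFS to 5:
  Layer 0: {0}
  Layer 1: {3,4}
  Layer 2: {1,2,5,7}
first hit 5 at d=2 via a·tau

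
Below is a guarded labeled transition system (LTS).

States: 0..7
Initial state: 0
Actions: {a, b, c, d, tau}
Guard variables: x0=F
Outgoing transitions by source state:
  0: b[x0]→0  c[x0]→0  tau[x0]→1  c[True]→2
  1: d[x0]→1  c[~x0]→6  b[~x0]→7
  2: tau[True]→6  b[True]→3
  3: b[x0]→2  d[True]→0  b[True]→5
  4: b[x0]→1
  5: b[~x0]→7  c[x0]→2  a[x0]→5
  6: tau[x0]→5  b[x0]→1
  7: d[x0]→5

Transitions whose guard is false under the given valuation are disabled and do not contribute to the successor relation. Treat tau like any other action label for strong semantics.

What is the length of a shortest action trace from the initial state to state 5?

Breadth-first toward 5:
  L0 = {0}
  L1 = {2}
  L2 = {3,6}
  L3 = {5}
depth(5)=3, e.g. c·b·b

Answer: 3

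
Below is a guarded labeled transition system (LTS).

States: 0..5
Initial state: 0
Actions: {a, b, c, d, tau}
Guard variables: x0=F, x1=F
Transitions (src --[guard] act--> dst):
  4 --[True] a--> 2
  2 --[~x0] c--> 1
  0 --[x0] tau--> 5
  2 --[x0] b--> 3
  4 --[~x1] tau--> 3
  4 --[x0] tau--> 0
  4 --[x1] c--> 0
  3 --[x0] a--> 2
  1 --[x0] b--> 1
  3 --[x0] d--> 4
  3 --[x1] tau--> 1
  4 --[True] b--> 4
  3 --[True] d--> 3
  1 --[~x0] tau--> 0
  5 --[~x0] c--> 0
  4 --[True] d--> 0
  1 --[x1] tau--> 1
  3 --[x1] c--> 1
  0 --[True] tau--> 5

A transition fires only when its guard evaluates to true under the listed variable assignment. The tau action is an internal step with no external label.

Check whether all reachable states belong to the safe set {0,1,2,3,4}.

Safe = {0,1,2,3,4}
Reachable = {0,5}
  0: ✓
  5: VIOLATES
reach 5 via tau — violates

Answer: INVARIANT VIOLATED at state 5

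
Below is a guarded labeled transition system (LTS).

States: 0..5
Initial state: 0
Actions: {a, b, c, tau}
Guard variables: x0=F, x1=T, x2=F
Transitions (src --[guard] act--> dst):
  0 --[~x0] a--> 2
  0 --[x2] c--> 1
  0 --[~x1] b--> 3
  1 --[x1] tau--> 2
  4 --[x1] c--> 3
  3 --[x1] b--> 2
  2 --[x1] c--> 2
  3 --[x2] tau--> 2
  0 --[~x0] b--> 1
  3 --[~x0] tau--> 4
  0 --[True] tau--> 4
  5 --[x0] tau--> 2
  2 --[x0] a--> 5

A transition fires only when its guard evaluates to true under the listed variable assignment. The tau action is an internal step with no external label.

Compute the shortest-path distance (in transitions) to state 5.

Breadth-first toward 5:
  depth 0: {0}
  depth 1: {1,2,4}
  depth 2: {3}
5 never appears.

Answer: UNREACHABLE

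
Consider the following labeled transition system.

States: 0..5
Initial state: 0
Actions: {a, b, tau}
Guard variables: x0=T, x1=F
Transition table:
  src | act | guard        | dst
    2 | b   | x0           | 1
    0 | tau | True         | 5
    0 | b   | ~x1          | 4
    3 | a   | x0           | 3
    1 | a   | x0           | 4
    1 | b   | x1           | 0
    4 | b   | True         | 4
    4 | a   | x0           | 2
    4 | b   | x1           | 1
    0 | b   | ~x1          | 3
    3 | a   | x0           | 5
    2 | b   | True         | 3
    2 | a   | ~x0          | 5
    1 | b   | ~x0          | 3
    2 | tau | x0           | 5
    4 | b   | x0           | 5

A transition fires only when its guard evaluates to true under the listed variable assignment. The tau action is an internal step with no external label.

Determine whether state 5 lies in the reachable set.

Answer: REACHABLE

Analysis:
After dropping false guards: 12 live edges.
L0 = {0}
L1 = {3,4,5}  total {0,3,4,5}
L2 = {2}  total {0,2,3,4,5}
L3 = {1}  total {0,1,2,3,4,5}
Reach set: {0,1,2,3,4,5}
witness 5: tau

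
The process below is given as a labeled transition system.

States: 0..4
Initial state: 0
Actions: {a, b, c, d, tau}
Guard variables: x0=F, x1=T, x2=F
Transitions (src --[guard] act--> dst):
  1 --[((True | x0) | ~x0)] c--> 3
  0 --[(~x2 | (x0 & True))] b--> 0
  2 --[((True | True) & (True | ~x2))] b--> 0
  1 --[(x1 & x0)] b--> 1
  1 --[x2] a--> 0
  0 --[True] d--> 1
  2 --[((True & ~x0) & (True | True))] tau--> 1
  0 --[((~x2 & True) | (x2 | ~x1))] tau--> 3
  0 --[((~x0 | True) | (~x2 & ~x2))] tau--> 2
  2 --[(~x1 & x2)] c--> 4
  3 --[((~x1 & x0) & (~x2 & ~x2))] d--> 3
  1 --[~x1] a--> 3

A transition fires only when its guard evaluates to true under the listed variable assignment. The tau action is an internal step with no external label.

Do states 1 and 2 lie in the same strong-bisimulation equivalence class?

Answer: NOT BISIMILAR

Trace:
Bisimulation quotient by refinement:
  π0 = {{0,1,2,3,4}}
  π1 = {{0},{1},{2},{3,4}}
4 equivalence class(es) (converged in 2)
class of 1: {1}; class of 2: {2}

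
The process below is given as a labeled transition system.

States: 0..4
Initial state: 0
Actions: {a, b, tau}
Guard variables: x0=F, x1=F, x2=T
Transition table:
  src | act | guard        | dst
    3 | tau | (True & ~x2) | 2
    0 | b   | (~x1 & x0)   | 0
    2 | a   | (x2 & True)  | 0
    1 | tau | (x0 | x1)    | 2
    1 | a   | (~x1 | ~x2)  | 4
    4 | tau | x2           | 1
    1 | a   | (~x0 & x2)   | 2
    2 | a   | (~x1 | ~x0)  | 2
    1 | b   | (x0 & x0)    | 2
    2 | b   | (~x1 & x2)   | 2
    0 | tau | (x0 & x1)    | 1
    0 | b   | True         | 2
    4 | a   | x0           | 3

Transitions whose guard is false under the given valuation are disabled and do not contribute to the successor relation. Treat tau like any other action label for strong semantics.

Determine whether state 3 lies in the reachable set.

Answer: UNREACHABLE

Trace:
After dropping false guards: 7 live edges.
Layer 0: {0}
Layer 1: {2}  cumulative {0,2}
R = {0,2}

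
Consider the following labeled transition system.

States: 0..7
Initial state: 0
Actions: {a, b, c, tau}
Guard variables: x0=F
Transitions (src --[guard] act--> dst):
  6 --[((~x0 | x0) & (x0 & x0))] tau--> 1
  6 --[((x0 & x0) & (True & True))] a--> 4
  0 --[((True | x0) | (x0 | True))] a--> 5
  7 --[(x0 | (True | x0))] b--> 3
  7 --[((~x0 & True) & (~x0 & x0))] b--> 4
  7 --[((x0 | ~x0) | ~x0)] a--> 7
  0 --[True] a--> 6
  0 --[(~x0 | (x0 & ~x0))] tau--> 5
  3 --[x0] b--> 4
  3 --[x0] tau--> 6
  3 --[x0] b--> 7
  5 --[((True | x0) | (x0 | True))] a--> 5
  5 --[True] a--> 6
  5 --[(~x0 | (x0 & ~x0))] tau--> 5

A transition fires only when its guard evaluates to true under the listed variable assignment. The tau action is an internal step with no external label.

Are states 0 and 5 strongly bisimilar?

Answer: BISIMILAR

Trace:
Compute ~ classes (split until stable):
  round 0: {{0,1,2,3,4,5,6,7}}
  round 1: {{0,5},{1,2,3,4,6},{7}}
stable after 2 split(s): 3 block(s)
class of 0: {0,5}; class of 5: {0,5}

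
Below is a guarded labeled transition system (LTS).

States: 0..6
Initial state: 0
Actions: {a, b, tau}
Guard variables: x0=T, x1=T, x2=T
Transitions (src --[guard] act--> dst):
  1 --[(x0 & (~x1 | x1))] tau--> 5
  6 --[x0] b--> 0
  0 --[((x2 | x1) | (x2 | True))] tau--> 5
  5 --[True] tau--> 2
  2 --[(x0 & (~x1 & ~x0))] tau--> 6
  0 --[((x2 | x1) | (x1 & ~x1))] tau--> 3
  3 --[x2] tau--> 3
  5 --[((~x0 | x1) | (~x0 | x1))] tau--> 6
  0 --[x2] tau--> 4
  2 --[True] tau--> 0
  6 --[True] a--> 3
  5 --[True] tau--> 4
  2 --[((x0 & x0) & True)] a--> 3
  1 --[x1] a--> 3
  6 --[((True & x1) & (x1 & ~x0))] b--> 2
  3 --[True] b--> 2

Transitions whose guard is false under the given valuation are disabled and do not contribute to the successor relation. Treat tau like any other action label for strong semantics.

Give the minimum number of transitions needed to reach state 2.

Answer: 2

Working:
Layered search for 2:
  L0 = {0}
  L1 = {3,4,5}
  L2 = {2,6}
first hit 2 at d=2 via tau·b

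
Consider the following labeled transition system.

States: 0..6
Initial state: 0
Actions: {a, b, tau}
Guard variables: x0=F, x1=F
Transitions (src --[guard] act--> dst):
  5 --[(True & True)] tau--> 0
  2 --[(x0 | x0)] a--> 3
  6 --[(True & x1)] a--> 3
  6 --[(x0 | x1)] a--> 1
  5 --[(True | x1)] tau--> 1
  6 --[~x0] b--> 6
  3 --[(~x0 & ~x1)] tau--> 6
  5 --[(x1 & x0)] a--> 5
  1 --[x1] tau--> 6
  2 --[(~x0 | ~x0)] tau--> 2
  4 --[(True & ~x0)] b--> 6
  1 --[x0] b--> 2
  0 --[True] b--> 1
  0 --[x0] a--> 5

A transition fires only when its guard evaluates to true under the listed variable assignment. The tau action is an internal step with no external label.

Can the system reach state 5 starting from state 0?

Answer: UNREACHABLE

Trace:
7 transition(s) survive guard evaluation.
Layer 0: {0}
Layer 1: {1}  cumulative {0,1}
Reachable = {0,1}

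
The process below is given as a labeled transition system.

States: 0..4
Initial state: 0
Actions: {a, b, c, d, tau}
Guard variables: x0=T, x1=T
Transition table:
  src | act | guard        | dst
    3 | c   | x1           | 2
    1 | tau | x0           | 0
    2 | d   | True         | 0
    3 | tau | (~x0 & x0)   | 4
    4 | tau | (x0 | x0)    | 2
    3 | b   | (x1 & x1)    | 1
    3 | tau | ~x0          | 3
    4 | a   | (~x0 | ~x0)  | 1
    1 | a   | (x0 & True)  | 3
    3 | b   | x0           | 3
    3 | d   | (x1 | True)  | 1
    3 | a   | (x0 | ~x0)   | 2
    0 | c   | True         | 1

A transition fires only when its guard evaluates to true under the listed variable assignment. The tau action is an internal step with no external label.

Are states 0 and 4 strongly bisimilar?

Compute ~ classes (split until stable):
  P[0] = {{0,1,2,3,4}}
  P[1] = {{0},{1},{2},{3},{4}}
Fixed point at round 2; 5 class(es).
0∈{0}, 4∈{4}

Answer: NOT BISIMILAR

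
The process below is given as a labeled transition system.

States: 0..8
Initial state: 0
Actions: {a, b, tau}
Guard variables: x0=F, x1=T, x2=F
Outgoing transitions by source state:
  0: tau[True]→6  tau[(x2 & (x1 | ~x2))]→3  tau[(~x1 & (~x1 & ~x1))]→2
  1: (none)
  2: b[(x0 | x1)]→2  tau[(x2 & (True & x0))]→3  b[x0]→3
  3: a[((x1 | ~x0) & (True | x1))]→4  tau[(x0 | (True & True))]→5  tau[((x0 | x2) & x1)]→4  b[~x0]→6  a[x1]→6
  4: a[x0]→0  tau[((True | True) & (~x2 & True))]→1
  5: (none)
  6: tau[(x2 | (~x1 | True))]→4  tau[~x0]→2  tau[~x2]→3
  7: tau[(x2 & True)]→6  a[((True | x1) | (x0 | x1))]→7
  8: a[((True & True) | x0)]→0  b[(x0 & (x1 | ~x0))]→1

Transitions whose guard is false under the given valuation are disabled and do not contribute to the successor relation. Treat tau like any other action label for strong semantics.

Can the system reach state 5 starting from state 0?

Answer: REACHABLE

Analysis:
Guard filter leaves 12 enabled edge(s).
L0 = {0}
L1 = {6}  cumulative {0,6}
L2 = {2,3,4}  cumulative {0,2,3,4,6}
L3 = {1,5}  cumulative {0,1,2,3,4,5,6}
R = {0,1,2,3,4,5,6}
trace reaching 5: tau·tau·tau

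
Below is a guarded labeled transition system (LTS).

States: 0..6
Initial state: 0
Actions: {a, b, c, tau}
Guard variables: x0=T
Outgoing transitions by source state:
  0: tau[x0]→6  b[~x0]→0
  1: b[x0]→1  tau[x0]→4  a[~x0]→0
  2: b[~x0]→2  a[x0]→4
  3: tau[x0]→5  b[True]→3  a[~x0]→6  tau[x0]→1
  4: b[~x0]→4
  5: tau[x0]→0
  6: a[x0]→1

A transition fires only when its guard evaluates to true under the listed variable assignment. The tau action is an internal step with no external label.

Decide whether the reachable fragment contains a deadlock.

Reach set: {0,1,4,6}
  0: tau→6  [1 exit(s)]
  1: b→1  tau→4  [2 exit(s)]
  4: ∅  [no exit]
  6: a→1  [1 exit(s)]
trace reaching 4: tau·a·tau

Answer: DEADLOCK at state 4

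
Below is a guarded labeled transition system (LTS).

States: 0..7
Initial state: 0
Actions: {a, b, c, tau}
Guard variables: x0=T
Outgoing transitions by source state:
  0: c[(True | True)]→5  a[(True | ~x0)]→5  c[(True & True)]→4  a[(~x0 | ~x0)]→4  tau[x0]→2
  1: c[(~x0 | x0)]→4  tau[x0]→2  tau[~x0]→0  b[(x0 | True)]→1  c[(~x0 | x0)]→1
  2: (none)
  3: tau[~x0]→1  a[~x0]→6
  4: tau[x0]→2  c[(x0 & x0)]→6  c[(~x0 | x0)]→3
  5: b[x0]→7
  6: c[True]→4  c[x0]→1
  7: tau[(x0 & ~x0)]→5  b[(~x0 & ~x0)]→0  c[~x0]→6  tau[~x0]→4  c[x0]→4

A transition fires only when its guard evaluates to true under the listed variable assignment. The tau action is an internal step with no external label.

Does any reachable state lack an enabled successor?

Reach set: {0,1,2,3,4,5,6,7}
  0: a→5  c→4  c→5  tau→2  [4 exit(s)]
  1: b→1  c→1  c→4  tau→2  [4 exit(s)]
  2: ∅  [no exit]
  3: ∅  [no exit]
  4: c→3  c→6  tau→2  [3 exit(s)]
  5: b→7  [1 exit(s)]
  6: c→1  c→4  [2 exit(s)]
  7: c→4  [1 exit(s)]
trace reaching 2: tau

Answer: DEADLOCK at state 2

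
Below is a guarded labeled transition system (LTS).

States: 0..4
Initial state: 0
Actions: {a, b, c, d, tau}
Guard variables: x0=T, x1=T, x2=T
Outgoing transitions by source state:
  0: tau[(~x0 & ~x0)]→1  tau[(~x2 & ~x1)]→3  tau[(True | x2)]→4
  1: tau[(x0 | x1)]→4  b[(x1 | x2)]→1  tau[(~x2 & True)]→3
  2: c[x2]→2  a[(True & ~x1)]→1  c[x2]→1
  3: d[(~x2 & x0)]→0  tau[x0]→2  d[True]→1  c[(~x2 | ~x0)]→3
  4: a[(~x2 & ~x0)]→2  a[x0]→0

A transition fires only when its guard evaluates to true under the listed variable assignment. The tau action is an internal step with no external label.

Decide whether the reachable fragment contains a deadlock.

Answer: DEADLOCK-FREE

Trace:
Reach set: {0,4}
  0: tau→4  [1 out]
  4: a→0  [1 out]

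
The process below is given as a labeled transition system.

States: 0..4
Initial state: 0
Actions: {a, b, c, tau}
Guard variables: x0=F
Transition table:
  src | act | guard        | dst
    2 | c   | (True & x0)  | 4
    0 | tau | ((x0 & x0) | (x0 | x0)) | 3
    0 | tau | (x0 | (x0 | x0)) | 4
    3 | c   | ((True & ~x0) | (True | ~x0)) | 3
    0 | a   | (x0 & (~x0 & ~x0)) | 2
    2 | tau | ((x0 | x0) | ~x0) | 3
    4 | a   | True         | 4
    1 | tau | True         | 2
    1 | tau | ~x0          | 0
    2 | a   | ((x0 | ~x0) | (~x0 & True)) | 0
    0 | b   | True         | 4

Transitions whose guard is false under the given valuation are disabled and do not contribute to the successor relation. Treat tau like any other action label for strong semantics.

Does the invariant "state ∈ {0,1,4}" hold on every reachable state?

Safe = {0,1,4}
R = {0,4}
  0: safe
  4: safe

Answer: INVARIANT HOLDS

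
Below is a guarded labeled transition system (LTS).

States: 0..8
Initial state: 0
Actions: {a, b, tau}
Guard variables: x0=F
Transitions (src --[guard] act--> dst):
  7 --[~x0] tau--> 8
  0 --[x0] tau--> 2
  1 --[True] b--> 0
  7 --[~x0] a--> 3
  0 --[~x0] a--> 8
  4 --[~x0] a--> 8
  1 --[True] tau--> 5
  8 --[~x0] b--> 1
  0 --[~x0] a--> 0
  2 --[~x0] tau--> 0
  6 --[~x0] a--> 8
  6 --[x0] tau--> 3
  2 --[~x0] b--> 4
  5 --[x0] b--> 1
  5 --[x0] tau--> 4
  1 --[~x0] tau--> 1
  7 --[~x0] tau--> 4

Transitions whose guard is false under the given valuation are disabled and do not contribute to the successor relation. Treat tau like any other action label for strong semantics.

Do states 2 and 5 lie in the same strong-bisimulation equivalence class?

Bisimulation quotient by refinement:
  π0 = {{0,1,2,3,4,5,6,7,8}}
  π1 = {{0,4,6},{1,2},{3,5},{7},{8}}
  π2 = {{0},{1},{2},{3,5},{4,6},{7},{8}}
Fixed point at round 3; 7 class(es).
class of 2: {2}; class of 5: {3,5}

Answer: NOT BISIMILAR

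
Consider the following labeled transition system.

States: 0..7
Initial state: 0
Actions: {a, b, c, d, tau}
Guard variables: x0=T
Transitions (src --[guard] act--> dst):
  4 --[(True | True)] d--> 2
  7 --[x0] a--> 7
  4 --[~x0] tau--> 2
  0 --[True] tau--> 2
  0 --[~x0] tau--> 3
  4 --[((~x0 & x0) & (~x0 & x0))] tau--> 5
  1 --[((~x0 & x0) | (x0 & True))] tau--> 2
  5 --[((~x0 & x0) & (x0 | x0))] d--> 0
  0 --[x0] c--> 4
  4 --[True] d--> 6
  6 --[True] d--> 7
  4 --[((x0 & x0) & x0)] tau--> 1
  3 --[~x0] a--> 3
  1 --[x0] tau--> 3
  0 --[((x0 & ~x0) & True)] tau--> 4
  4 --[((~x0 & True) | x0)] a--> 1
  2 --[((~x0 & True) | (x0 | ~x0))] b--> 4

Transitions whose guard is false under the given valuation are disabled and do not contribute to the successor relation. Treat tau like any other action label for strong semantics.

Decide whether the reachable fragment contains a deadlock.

R = {0,1,2,3,4,6,7}
  0: c→4  tau→2  [2 out]
  1: tau→2  tau→3  [2 out]
  2: b→4  [1 out]
  3: ∅  [no exit]
  4: a→1  d→2  d→6  tau→1  [4 out]
  6: d→7  [1 out]
  7: a→7  [1 out]
trace reaching 3: c·tau·tau

Answer: DEADLOCK at state 3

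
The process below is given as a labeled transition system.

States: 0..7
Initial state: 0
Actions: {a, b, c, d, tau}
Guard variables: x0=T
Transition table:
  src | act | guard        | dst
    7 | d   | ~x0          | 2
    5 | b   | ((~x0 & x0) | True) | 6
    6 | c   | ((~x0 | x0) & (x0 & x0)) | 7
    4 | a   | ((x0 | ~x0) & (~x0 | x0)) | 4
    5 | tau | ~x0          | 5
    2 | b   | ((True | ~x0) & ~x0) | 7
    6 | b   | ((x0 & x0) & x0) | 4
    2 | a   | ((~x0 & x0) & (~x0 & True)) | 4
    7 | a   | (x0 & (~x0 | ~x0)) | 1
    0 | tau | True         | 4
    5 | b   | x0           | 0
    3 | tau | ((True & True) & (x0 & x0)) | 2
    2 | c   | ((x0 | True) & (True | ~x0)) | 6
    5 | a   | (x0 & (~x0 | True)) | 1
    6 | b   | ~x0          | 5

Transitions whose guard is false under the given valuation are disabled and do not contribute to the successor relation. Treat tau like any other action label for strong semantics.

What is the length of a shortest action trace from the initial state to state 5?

Answer: UNREACHABLE

Working:
Breadth-first toward 5:
  depth 0: {0}
  depth 1: {4}
5 never appears.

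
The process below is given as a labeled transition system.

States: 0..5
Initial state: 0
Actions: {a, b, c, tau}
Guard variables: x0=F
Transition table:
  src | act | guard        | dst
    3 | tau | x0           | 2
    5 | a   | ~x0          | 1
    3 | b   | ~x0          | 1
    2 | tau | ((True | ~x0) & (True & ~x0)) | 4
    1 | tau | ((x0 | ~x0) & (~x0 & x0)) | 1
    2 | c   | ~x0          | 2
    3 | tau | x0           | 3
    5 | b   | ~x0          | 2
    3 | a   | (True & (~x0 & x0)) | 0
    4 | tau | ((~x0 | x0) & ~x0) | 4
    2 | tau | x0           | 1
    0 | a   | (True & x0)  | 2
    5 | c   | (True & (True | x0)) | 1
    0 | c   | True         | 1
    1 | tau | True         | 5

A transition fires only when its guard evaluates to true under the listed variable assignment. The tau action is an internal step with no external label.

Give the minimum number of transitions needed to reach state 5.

Answer: 2

Trace:
Layered search for 5:
  L0 = {0}
  L1 = {1}
  L2 = {5}
first hit 5 at d=2 via c·tau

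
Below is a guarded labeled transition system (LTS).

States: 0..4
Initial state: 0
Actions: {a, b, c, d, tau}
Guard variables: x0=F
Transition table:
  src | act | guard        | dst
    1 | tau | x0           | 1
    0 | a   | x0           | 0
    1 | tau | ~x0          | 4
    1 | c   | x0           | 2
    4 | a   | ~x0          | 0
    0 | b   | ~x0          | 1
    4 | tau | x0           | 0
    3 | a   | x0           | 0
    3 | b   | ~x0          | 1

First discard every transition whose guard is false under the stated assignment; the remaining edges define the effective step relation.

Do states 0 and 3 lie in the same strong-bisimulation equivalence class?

Answer: BISIMILAR

Trace:
Compute ~ classes (split until stable):
  π0 = {{0,1,2,3,4}}
  π1 = {{0,3},{1},{2},{4}}
stable after 2 split(s): 4 block(s)
0∈{0,3}, 3∈{0,3}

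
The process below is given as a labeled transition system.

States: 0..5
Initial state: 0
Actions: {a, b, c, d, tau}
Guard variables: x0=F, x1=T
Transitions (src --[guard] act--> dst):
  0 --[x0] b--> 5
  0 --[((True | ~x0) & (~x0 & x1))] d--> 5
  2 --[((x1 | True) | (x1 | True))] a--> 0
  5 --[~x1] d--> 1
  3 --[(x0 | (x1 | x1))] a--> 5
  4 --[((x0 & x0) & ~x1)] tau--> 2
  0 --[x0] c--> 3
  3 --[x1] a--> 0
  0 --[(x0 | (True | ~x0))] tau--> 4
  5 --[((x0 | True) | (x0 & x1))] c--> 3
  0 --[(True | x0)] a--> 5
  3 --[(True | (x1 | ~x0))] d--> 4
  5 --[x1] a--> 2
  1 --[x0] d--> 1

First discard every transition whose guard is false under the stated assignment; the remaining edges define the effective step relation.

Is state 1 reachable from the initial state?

Guard filter leaves 9 enabled edge(s).
depth 0: {0}
depth 1: {4,5}  now seen {0,4,5}
depth 2: {2,3}  now seen {0,2,3,4,5}
Reach set: {0,2,3,4,5}

Answer: UNREACHABLE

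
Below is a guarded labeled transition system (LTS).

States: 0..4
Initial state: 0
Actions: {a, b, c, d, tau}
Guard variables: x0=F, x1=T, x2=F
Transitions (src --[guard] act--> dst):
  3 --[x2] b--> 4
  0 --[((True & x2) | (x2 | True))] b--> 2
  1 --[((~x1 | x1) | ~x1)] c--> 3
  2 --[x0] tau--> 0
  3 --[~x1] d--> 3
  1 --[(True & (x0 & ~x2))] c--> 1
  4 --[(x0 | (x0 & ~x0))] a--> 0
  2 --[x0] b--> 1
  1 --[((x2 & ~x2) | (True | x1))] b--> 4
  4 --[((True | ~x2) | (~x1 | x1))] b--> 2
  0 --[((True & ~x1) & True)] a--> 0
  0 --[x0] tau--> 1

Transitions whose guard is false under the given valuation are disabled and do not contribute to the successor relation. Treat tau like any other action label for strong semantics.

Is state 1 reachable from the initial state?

Answer: UNREACHABLE

Trace:
After dropping false guards: 4 live edges.
L0 = {0}
L1 = {2}  total {0,2}
R = {0,2}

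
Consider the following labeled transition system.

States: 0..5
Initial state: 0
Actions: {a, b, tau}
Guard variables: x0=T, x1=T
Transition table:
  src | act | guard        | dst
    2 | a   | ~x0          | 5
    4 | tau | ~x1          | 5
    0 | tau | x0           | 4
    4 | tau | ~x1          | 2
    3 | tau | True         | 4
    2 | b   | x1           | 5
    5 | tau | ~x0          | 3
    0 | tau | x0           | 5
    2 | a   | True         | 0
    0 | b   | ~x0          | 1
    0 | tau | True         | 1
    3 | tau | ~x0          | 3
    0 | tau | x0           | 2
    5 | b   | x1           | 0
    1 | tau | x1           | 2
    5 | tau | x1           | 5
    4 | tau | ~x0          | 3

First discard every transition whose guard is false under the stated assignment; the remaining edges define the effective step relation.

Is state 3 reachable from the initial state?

Answer: UNREACHABLE

Working:
10 transition(s) survive guard evaluation.
Layer 0: {0}
Layer 1: {1,2,4,5}  now seen {0,1,2,4,5}
R = {0,1,2,4,5}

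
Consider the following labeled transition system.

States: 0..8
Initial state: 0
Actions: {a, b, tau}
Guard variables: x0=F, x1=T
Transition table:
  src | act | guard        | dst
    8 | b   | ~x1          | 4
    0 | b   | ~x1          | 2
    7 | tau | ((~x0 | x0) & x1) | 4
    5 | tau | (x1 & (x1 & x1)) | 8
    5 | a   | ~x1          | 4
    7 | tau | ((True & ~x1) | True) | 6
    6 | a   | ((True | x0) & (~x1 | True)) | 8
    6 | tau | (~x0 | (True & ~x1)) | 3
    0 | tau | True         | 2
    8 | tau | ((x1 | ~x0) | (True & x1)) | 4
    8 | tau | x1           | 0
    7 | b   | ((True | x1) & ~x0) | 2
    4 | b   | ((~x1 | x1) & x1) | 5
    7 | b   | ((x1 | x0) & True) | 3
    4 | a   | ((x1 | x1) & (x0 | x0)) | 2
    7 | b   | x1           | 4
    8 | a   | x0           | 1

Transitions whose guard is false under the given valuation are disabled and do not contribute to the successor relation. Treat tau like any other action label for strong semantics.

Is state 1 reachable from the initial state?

Answer: UNREACHABLE

Trace:
12 transition(s) survive guard evaluation.
depth 0: {0}
depth 1: {2}  cumulative {0,2}
R = {0,2}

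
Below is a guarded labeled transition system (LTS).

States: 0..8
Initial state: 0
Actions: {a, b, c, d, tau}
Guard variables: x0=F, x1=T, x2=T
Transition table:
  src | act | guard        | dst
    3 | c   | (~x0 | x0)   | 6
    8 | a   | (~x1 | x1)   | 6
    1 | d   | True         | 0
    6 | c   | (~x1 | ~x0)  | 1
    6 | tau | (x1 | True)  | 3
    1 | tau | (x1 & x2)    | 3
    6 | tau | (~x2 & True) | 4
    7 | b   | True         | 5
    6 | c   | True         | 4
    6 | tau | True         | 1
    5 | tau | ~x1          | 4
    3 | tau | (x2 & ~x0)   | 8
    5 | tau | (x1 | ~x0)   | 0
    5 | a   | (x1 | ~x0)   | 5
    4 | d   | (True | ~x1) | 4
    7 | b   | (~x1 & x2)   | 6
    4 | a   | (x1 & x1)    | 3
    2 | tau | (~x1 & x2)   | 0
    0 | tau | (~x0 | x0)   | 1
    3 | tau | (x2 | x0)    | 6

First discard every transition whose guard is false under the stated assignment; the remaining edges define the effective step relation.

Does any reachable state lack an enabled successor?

R = {0,1,3,4,6,8}
  0: tau→1  [deg 1]
  1: d→0  tau→3  [deg 2]
  3: c→6  tau→6  tau→8  [deg 3]
  4: a→3  d→4  [deg 2]
  6: c→1  c→4  tau→1  tau→3  [deg 4]
  8: a→6  [deg 1]

Answer: DEADLOCK-FREE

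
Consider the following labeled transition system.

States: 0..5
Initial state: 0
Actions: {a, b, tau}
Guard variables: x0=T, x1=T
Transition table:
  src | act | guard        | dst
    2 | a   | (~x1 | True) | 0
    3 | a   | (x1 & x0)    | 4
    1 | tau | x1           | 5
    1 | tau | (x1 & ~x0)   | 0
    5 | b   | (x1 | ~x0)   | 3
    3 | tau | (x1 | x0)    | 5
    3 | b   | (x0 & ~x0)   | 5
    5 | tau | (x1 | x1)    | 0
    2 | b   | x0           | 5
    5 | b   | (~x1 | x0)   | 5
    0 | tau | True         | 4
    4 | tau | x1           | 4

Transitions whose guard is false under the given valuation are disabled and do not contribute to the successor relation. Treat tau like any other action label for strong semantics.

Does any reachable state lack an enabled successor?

Reach set: {0,4}
  0: tau→4  [1 out]
  4: tau→4  [1 out]

Answer: DEADLOCK-FREE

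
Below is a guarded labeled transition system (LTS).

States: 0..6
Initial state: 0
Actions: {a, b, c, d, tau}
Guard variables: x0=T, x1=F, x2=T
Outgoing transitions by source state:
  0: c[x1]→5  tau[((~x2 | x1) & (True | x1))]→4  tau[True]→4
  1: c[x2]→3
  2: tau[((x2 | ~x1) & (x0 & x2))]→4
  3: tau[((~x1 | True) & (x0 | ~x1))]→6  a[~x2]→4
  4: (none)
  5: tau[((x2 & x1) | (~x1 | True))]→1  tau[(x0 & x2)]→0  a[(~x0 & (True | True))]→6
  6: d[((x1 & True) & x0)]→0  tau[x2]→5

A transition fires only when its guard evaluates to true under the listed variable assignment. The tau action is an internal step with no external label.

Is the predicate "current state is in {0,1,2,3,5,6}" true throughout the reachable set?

Answer: INVARIANT VIOLATED at state 4

Analysis:
Safe = {0,1,2,3,5,6}
Reachable = {0,4}
  0: ok
  4: VIOLATES
counterexample path to 4: tau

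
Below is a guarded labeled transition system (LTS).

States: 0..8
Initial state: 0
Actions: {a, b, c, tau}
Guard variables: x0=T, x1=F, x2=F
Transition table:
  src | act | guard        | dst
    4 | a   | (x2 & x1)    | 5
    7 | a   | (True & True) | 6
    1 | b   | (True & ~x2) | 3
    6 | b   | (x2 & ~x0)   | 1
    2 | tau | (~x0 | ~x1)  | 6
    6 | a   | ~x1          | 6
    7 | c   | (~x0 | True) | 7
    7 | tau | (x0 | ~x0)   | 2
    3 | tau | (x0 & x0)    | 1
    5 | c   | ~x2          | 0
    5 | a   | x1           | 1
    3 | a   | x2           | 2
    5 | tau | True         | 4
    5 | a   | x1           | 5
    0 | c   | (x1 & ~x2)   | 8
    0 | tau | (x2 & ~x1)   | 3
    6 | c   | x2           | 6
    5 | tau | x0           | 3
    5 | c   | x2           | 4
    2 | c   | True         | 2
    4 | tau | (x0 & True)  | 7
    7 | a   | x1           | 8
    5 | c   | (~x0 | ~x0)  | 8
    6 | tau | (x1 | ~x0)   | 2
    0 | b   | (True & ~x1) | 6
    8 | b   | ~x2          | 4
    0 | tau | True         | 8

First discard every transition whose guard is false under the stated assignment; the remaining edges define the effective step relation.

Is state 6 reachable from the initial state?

Answer: REACHABLE

Working:
15 transition(s) survive guard evaluation.
L0 = {0}
L1 = {6,8}  cumulative {0,6,8}
L2 = {4}  cumulative {0,4,6,8}
L3 = {7}  cumulative {0,4,6,7,8}
L4 = {2}  cumulative {0,2,4,6,7,8}
R = {0,2,4,6,7,8}
witness 6: b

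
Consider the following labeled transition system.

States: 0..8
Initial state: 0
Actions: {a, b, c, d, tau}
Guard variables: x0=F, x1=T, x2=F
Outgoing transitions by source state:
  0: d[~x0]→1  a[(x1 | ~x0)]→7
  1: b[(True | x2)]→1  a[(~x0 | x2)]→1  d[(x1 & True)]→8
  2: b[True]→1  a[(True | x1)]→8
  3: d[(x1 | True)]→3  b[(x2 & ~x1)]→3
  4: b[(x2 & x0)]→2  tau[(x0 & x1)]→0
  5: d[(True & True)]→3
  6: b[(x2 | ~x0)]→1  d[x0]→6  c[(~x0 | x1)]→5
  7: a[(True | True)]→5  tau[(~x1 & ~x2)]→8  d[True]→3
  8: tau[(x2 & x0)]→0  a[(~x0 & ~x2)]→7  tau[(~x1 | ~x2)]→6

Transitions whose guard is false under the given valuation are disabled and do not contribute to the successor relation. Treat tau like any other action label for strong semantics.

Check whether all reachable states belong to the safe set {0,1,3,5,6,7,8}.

Allowed set {0,1,3,5,6,7,8}
R = {0,1,3,5,6,7,8}
  0: safe
  1: safe
  3: safe
  5: safe
  6: safe
  7: safe
  8: safe

Answer: INVARIANT HOLDS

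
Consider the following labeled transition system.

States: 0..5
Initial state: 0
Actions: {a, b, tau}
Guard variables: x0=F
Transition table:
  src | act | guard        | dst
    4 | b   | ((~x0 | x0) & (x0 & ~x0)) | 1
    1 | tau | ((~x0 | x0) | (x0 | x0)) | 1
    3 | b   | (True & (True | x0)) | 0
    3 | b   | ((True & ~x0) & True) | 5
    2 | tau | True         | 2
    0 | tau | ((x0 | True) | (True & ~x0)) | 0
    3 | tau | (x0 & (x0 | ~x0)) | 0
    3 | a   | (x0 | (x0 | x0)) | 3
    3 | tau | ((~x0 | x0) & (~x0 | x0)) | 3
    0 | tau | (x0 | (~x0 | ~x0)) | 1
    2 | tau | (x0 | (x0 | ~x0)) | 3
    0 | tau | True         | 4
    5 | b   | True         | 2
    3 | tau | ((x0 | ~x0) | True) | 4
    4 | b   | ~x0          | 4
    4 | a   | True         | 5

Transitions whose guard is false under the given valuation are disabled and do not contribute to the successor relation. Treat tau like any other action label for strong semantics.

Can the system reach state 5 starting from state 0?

After dropping false guards: 13 live edges.
Layer 0: {0}
Layer 1: {1,4}  total {0,1,4}
Layer 2: {5}  total {0,1,4,5}
Layer 3: {2}  total {0,1,2,4,5}
Layer 4: {3}  total {0,1,2,3,4,5}
Reachable = {0,1,2,3,4,5}
Path to 5: tau·a

Answer: REACHABLE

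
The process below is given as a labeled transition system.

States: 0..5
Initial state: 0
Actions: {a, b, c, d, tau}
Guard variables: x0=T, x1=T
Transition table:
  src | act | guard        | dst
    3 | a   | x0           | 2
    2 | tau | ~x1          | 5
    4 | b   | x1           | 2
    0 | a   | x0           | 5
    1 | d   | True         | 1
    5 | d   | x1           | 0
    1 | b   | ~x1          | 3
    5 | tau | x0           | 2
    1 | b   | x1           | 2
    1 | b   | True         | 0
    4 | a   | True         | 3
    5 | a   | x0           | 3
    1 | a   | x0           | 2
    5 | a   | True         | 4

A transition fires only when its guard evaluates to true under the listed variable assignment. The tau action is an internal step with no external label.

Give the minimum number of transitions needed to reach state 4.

Layered search for 4:
  depth 0: {0}
  depth 1: {5}
  depth 2: {2,3,4}
depth(4)=2, e.g. a·a

Answer: 2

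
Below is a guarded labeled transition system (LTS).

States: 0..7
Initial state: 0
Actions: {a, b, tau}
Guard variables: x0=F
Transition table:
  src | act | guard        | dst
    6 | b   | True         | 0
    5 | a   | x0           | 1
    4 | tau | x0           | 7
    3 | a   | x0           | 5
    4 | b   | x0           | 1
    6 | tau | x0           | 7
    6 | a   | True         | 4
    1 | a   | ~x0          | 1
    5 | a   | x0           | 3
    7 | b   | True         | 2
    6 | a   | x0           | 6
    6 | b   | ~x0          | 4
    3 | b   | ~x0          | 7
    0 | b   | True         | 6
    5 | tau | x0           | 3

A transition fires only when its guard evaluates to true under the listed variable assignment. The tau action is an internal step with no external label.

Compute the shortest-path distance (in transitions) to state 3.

Answer: UNREACHABLE

Trace:
BFS to 3:
  L0 = {0}
  L1 = {6}
  L2 = {4}
3 never appears.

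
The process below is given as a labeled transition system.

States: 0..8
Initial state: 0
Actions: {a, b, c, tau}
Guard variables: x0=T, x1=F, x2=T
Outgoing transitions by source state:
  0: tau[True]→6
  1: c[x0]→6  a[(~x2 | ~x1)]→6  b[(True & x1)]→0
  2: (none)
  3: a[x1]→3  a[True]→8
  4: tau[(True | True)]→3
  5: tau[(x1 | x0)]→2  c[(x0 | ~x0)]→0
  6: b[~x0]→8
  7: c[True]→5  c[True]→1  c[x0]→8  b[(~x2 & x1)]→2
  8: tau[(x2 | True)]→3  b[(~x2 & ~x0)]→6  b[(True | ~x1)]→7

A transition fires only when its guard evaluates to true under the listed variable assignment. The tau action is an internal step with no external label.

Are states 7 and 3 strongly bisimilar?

Compute ~ classes (split until stable):
  π0 = {{0,1,2,3,4,5,6,7,8}}
  π1 = {{0,4},{1},{2,6},{3},{5},{7},{8}}
  π2 = {{0},{1},{2,6},{3},{4},{5},{7},{8}}
Fixed point at round 3; 8 class(es).
class of 7: {7}; class of 3: {3}

Answer: NOT BISIMILAR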